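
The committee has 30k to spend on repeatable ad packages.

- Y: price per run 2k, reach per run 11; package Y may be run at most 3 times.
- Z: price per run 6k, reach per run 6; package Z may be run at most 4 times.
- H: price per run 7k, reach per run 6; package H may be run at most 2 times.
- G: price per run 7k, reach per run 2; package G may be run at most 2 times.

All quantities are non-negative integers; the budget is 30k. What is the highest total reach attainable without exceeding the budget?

This is a bounded integer knapsack.
3×Y, 1×Z, and 2×H: price 26 ≤ 30, reach 3·11 + 1·6 + 2·6 = 51.
3×Y and 4×Z: price 30 ≤ 30, reach 3·11 + 4·6 = 57.
Best is 57.

57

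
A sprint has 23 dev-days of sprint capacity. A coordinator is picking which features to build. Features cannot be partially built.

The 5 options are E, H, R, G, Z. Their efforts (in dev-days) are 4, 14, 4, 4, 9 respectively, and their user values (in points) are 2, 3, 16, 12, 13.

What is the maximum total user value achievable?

Allowing fractional choices, the relaxed optimum would be about 43.4, but features are indivisible.
E + R + Z: effort 4 + 4 + 9 = 17 ≤ 23, user value 2 + 16 + 13 = 31.
R + G + Z: effort 4 + 4 + 9 = 17 ≤ 23, user value 16 + 12 + 13 = 41.
E + R + G + Z: effort 4 + 4 + 4 + 9 = 21 ≤ 23, user value 2 + 16 + 12 + 13 = 43.
Best is E, R, G, and Z with total user value 43.

43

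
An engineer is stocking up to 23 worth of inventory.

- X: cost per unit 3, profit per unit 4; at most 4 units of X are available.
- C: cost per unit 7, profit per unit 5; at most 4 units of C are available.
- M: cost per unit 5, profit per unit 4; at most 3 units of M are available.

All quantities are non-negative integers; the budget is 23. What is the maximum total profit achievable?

24

Take 4×X and 2×M: cost 22 ≤ 23, profit 4·4 + 2·4 = 24.
X has the best ratio (4/3) and is taken to its limit of 4; remaining capacity is filled optimally with the others.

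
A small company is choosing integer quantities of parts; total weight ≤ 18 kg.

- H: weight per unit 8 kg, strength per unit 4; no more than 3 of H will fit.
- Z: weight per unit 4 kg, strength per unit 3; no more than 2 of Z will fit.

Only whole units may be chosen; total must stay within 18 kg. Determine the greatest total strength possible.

10

Z has the best ratio (3/4); taking only Z gives at most 2×3 = 6 (stopped by the supply cap of 2).
Mixing does better — 1×H and 2×Z: weight 16 ≤ 18, strength 1·4 + 2·3 = 10.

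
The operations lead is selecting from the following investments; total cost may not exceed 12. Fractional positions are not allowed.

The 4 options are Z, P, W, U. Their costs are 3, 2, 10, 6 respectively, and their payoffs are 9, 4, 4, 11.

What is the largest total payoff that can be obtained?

24

This is a 0-1 knapsack instance.
Allowing fractional choices, the relaxed optimum would be about 24.4, but investments are indivisible.
Z + P + U: cost 3 + 2 + 6 = 11 ≤ 12, payoff 9 + 4 + 11 = 24.
Z + U: cost 3 + 6 = 9 ≤ 12, payoff 9 + 11 = 20.
P + U: cost 2 + 6 = 8 ≤ 12, payoff 4 + 11 = 15.
Best is Z, P, and U with total payoff 24.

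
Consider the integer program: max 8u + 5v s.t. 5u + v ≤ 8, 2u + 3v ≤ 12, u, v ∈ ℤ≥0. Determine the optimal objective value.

(u,v)=(1,3) is feasible, giving 23.
(u,v)=(0,4) is feasible, giving 20.
(u,v)=(1,2) is feasible, giving 18.
(u,v)=(0,3) is feasible, giving 15.
The best lattice point is (1,3), giving 23.

23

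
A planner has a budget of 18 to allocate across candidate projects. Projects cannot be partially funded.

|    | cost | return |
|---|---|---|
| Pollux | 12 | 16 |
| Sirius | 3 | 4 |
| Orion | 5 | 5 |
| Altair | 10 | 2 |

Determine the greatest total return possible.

This is a 0-1 knapsack instance.
Take Pollux and Orion: cost 12 + 5 = 17 ≤ 18, return 16 + 5 = 21.
No other feasible combination does better.

21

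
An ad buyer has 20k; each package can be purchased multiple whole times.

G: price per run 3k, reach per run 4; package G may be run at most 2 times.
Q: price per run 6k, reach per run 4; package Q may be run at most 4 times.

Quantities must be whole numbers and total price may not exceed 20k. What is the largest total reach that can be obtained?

16

Take 2×G and 2×Q: price 18 ≤ 20, reach 2·4 + 2·4 = 16.
G has the best ratio (4/3) and is taken to its limit of 2; remaining capacity is filled optimally with the others.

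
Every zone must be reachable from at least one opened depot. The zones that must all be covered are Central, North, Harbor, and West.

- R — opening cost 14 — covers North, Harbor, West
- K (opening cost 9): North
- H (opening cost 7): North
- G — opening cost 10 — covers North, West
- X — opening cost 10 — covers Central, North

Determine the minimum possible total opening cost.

Choose R and X: together they cover Central, North, Harbor, West — every zone.
Total opening cost: 14 + 10 = 24.
No cover costs less than 24.

24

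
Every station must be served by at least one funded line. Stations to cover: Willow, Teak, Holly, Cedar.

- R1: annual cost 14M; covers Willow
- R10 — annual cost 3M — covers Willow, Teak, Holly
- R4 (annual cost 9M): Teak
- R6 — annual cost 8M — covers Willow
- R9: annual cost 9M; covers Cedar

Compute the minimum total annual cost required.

12

Choose R10 and R9: together they cover Willow, Teak, Holly, Cedar — every station.
Total annual cost: 3 + 9 = 12.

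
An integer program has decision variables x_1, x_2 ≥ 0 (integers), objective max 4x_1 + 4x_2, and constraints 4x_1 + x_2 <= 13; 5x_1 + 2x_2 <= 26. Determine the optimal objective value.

(x_1,x_2)=(0,13): 4·0+1·13=13≤13, 5·0+2·13=26≤26, objective 52.
(x_1,x_2)=(0,12): 4·0+1·12=12≤13, 5·0+2·12=24≤26, objective 48.
The best lattice point is (0,13), giving 52.

52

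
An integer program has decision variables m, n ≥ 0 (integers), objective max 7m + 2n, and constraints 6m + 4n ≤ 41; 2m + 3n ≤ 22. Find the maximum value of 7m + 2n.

44

(m,n)=(6,1): 6·6+4·1=40≤41, 2·6+3·1=15≤22, objective 44.
(m,n)=(6,0): 6·6+4·0=36≤41, 2·6+3·0=12≤22, objective 42.
(m,n)=(5,2): 6·5+4·2=38≤41, 2·5+3·2=16≤22, objective 39.
Maximum is 44 at (m,n)=(6,1).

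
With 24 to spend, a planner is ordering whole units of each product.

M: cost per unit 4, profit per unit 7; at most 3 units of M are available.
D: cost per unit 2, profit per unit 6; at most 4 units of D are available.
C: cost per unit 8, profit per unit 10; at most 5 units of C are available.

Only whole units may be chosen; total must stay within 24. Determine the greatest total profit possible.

D has the best ratio (6/2); taking only D gives at most 4×6 = 24 (stopped by the supply cap of 4).
Mixing does better — 2×M, 4×D, and 1×C: cost 24 ≤ 24, profit 2·7 + 4·6 + 1·10 = 48.

48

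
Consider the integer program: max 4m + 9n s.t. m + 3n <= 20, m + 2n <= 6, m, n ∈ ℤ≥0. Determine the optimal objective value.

(m,n)=(0,3): 1·0+3·3=9≤20, 1·0+2·3=6≤6, objective 27.
(m,n)=(1,2): 1·1+3·2=7≤20, 1·1+2·2=5≤6, objective 22.
Maximum is 27 at (m,n)=(0,3).

27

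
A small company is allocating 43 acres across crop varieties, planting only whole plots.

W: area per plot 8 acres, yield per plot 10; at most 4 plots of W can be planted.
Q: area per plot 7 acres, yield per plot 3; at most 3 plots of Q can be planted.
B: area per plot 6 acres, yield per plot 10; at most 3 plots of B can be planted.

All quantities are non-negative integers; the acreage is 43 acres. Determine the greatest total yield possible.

B has the best ratio (10/6); taking only B gives at most 3×10 = 30 (stopped by the supply cap of 3).
Mixing does better — 3×W and 3×B: area 42 ≤ 43, yield 3·10 + 3·10 = 60.

60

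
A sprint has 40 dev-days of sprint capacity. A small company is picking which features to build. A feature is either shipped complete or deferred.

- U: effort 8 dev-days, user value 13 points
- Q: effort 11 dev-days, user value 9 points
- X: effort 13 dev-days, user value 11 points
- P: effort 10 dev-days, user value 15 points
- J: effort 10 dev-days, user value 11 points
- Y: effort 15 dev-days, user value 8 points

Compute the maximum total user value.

48

Allowing fractional choices, the relaxed optimum would be about 49.2, but features are indivisible.
U + X + P: effort 8 + 13 + 10 = 31 ≤ 40, user value 13 + 11 + 15 = 39.
U + P + J: effort 8 + 10 + 10 = 28 ≤ 40, user value 13 + 15 + 11 = 39.
U + Q + P + J: effort 8 + 11 + 10 + 10 = 39 ≤ 40, user value 13 + 9 + 15 + 11 = 48.
Best is U, Q, P, and J with total user value 48.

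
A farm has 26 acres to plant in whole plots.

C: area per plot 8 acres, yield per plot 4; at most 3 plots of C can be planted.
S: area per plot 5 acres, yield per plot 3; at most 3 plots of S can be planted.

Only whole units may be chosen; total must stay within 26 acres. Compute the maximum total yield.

14

S has the best ratio (3/5); taking only S gives at most 3×3 = 9 (stopped by the supply cap of 3).
Mixing does better — 2×C and 2×S: area 26 ≤ 26, yield 2·4 + 2·3 = 14.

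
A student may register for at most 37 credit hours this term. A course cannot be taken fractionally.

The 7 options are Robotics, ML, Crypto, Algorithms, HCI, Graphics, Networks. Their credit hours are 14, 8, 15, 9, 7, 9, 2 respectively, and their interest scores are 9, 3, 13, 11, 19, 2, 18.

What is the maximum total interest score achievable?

61

Crypto + Algorithms + HCI + Networks: credit hours 15 + 9 + 7 + 2 = 33 ≤ 37, interest score 13 + 11 + 19 + 18 = 61.
Robotics + Algorithms + HCI + Networks: credit hours 14 + 9 + 7 + 2 = 32 ≤ 37, interest score 9 + 11 + 19 + 18 = 57.
Best is Crypto, Algorithms, HCI, and Networks with total interest score 61.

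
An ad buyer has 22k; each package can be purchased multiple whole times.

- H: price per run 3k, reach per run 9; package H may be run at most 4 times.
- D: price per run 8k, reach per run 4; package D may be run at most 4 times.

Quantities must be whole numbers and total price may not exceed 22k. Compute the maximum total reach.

This is a bounded integer knapsack.
H has the best ratio (9/3); taking only H gives at most 4×9 = 36 (stopped by the supply cap of 4).
Mixing does better — 4×H and 1×D: price 20 ≤ 22, reach 4·9 + 1·4 = 40.

40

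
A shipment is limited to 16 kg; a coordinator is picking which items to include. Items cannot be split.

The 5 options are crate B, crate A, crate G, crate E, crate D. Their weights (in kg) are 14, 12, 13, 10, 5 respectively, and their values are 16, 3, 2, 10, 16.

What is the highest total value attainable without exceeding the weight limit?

26

Allowing fractional choices, the relaxed optimum would be about 28.6, but items are indivisible.
crate B: weight 14 ≤ 16, value 16.
crate E + crate D: weight 10 + 5 = 15 ≤ 16, value 10 + 16 = 26.
crate D: weight 5 ≤ 16, value 16.
Best is crate E and crate D with total value 26.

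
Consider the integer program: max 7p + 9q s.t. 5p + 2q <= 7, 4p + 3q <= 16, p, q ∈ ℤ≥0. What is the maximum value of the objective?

27

The continuous relaxation peaks at (0, 3.5) with value 31.50; rounding to a feasible lattice point costs some objective.
(p,q)=(0,3): 5·0+2·3=6≤7, 4·0+3·3=9≤16, objective 27.
(p,q)=(0,2): 5·0+2·2=4≤7, 4·0+3·2=6≤16, objective 18.
The best lattice point is (0,3), giving 27.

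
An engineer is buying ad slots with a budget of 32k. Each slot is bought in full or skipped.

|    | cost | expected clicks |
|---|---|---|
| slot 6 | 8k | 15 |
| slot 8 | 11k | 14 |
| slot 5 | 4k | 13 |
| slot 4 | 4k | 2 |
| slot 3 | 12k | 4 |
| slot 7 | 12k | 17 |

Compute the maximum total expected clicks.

slot 6 + slot 5 + slot 4 + slot 7: cost 8 + 4 + 4 + 12 = 28 ≤ 32, expected clicks 15 + 13 + 2 + 17 = 47.
slot 8 + slot 5 + slot 4 + slot 7: cost 11 + 4 + 4 + 12 = 31 ≤ 32, expected clicks 14 + 13 + 2 + 17 = 46.
slot 6 + slot 8 + slot 7: cost 8 + 11 + 12 = 31 ≤ 32, expected clicks 15 + 14 + 17 = 46.
Best is slot 6, slot 5, slot 4, and slot 7 with total expected clicks 47.

47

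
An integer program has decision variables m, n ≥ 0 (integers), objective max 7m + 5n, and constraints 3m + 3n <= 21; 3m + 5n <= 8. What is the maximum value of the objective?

The continuous relaxation peaks at (2.67, 0) with value 18.67; rounding to a feasible lattice point costs some objective.
(m,n)=(2,0): 3·2+3·0=6≤21, 3·2+5·0=6≤8, objective 14.
(m,n)=(1,1): 3·1+3·1=6≤21, 3·1+5·1=8≤8, objective 12.
(m,n)=(1,0): 3·1+3·0=3≤21, 3·1+5·0=3≤8, objective 7.
Maximum is 14 at (m,n)=(2,0).

14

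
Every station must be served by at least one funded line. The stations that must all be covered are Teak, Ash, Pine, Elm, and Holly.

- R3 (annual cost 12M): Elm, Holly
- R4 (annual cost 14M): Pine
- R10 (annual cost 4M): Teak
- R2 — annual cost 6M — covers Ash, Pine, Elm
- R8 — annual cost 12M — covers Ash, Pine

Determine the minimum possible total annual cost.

This is an integer covering problem.
Choose R3, R10, and R2: together they cover Teak, Ash, Pine, Elm, Holly — every station.
Total annual cost: 12 + 4 + 6 = 22.
No cover costs less than 22.

22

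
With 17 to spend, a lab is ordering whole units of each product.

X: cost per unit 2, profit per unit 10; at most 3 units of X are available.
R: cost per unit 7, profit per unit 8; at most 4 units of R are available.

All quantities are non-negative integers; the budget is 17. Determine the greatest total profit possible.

3×X and 1×R: cost 13 ≤ 17, profit 3·10 + 1·8 = 38.
3×X: cost 6 ≤ 17, profit 3·10 = 30.
Best is 38.

38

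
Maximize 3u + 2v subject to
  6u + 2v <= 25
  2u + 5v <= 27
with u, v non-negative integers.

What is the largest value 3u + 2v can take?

Relaxing integrality, the LP optimum is 16.81 at (u,v) = (2.73, 4.31), which is not an integer point.
(u,v)=(3,3): 6·3+2·3=24≤25, 2·3+5·3=21≤27, objective 15.
(u,v)=(2,4): 6·2+2·4=20≤25, 2·2+5·4=24≤27, objective 14.
(u,v)=(1,5): 6·1+2·5=16≤25, 2·1+5·5=27≤27, objective 13.
(u,v)=(3,2): 6·3+2·2=22≤25, 2·3+5·2=16≤27, objective 13.
No feasible integer point exceeds 15.

15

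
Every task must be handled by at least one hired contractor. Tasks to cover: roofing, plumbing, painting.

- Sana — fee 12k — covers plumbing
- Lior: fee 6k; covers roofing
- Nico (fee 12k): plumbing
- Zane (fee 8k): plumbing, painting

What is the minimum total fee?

14

This is a weighted set-cover instance.
Choose Lior and Zane: together they cover roofing, plumbing, painting — every task.
Total fee: 6 + 8 = 14.
No cover costs less than 14.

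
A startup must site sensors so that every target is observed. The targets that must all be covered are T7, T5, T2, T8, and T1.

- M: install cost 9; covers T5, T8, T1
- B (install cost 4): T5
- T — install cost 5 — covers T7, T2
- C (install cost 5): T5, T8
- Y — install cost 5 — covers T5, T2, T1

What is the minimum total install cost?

This is a weighted set-cover instance.
The greedy cost-per-new-target heuristic would pick Y, T, and C for 15, but a cheaper cover exists.
Choose M and T: together they cover T7, T5, T2, T8, T1 — every target.
Total install cost: 9 + 5 = 14.
No cover costs less than 14.

14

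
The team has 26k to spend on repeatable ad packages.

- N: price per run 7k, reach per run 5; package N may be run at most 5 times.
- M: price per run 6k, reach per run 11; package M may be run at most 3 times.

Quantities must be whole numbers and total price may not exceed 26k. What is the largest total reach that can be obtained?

38

This is a bounded integer knapsack.
Take 1×N and 3×M: price 25 ≤ 26, reach 1·5 + 3·11 = 38.
M has the best ratio (11/6) and is taken to its limit of 3; remaining capacity is filled optimally with the others.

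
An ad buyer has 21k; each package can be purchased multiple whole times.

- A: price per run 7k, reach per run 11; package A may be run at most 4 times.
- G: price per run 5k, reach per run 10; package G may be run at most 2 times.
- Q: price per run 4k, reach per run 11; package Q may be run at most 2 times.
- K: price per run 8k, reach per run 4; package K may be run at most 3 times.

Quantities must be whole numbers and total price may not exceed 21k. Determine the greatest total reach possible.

2×G and 2×Q: price 18 ≤ 21, reach 2·10 + 2·11 = 42.
1×A, 1×G, and 2×Q: price 20 ≤ 21, reach 1·11 + 1·10 + 2·11 = 43.
Best is 43.

43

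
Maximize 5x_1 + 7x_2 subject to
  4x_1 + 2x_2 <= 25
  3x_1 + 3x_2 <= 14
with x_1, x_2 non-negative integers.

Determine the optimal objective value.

(x_1,x_2)=(0,4): 4·0+2·4=8≤25, 3·0+3·4=12≤14, objective 28.
(x_1,x_2)=(1,3): 4·1+2·3=10≤25, 3·1+3·3=12≤14, objective 26.
(x_1,x_2)=(0,3): 4·0+2·3=6≤25, 3·0+3·3=9≤14, objective 21.
The best lattice point is (0,4), giving 28.

28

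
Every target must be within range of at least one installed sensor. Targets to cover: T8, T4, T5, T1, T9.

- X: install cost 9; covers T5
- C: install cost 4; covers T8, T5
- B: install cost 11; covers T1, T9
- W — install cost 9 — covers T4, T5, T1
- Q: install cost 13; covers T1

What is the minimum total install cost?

24

This is an integer covering problem.
Choose C, B, and W: together they cover T8, T4, T5, T1, T9 — every target.
Total install cost: 4 + 11 + 9 = 24.
No cover costs less than 24.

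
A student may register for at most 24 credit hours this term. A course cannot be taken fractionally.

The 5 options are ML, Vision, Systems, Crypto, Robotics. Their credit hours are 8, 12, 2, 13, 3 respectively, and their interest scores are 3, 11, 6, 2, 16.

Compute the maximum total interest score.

33

Allowing fractional choices, the relaxed optimum would be about 35.6, but courses are indivisible.
ML + Vision + Robotics: credit hours 8 + 12 + 3 = 23 ≤ 24, interest score 3 + 11 + 16 = 30.
Vision + Systems + Robotics: credit hours 12 + 2 + 3 = 17 ≤ 24, interest score 11 + 6 + 16 = 33.
Vision + Robotics: credit hours 12 + 3 = 15 ≤ 24, interest score 11 + 16 = 27.
Best is Vision, Systems, and Robotics with total interest score 33.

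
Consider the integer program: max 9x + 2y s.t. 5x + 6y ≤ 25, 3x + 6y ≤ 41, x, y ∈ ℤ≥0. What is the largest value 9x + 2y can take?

45

(x,y)=(5,0): 5·5+6·0=25≤25, 3·5+6·0=15≤41, objective 45.
(x,y)=(4,0): 5·4+6·0=20≤25, 3·4+6·0=12≤41, objective 36.
No feasible integer point exceeds 45.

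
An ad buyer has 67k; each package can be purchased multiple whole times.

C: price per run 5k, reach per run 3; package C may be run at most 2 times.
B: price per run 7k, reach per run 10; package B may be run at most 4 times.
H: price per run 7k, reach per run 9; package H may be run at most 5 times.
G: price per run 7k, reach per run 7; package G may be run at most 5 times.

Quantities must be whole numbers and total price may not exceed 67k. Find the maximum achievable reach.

85

4×B, 4×H, and 1×G: price 63 ≤ 67, reach 4·10 + 4·9 + 1·7 = 83.
4×B and 5×H: price 63 ≤ 67, reach 4·10 + 5·9 = 85.
Best is 85.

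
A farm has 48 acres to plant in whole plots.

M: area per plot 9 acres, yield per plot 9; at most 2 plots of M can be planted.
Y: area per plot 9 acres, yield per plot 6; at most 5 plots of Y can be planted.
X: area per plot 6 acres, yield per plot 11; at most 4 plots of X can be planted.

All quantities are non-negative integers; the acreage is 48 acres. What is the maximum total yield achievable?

This is a bounded integer knapsack.
X has the best ratio (11/6); taking only X gives at most 4×11 = 44 (stopped by the supply cap of 4).
Mixing does better — 2×M and 4×X: area 42 ≤ 48, yield 2·9 + 4·11 = 62.

62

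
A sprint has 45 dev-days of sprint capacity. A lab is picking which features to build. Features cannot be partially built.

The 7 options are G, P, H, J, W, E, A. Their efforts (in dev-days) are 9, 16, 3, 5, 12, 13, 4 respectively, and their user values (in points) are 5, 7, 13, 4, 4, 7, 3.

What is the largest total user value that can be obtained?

35

This is an integer program with binary decision variables.
G + P + H + E + A: effort 9 + 16 + 3 + 13 + 4 = 45 ≤ 45, user value 5 + 7 + 13 + 7 + 3 = 35.
G + H + J + W + E: effort 9 + 3 + 5 + 12 + 13 = 42 ≤ 45, user value 5 + 13 + 4 + 4 + 7 = 33.
P + H + J + E + A: effort 16 + 3 + 5 + 13 + 4 = 41 ≤ 45, user value 7 + 13 + 4 + 7 + 3 = 34.
Best is G, P, H, E, and A with total user value 35.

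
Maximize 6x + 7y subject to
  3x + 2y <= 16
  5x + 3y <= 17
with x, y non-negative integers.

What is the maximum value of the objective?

35

The continuous relaxation peaks at (0, 5.67) with value 39.67; rounding to a feasible lattice point costs some objective.
(x,y)=(0,5): 3·0+2·5=10≤16, 5·0+3·5=15≤17, objective 35.
(x,y)=(1,4): 3·1+2·4=11≤16, 5·1+3·4=17≤17, objective 34.
The best lattice point is (0,5), giving 35.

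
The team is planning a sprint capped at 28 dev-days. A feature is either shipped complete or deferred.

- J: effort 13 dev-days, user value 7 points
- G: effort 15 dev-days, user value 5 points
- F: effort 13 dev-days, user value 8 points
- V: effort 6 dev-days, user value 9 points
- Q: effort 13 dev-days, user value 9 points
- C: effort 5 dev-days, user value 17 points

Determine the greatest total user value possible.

35

J + V + C: effort 13 + 6 + 5 = 24 ≤ 28, user value 7 + 9 + 17 = 33.
V + Q + C: effort 6 + 13 + 5 = 24 ≤ 28, user value 9 + 9 + 17 = 35.
F + V + C: effort 13 + 6 + 5 = 24 ≤ 28, user value 8 + 9 + 17 = 34.
Best is V, Q, and C with total user value 35.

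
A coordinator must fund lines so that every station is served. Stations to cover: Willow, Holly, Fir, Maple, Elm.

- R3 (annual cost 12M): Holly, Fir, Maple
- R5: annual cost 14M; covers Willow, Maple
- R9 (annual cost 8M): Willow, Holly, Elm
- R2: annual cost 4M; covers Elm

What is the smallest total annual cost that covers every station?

20

This is an integer covering problem.
Choose R3 and R9: together they cover Willow, Holly, Fir, Maple, Elm — every station.
Total annual cost: 12 + 8 = 20.
No cover costs less than 20.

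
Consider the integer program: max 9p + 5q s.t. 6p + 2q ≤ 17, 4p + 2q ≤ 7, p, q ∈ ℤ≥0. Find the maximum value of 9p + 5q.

15

(p,q)=(0,3): 6·0+2·3=6≤17, 4·0+2·3=6≤7, objective 15.
(p,q)=(0,2): 6·0+2·2=4≤17, 4·0+2·2=4≤7, objective 10.
Maximum is 15 at (p,q)=(0,3).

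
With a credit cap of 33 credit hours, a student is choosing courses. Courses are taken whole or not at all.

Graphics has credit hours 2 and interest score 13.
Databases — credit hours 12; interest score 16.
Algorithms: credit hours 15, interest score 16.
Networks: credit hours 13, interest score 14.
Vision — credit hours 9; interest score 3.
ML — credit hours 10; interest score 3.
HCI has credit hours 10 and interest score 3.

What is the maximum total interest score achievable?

Take Graphics, Databases, and Algorithms: credit hours 2 + 12 + 15 = 29 ≤ 33, interest score 13 + 16 + 16 = 45.
No other feasible combination does better.

45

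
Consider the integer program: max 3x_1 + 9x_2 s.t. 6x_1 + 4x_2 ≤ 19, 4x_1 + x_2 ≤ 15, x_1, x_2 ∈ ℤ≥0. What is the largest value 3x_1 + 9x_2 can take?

(x_1,x_2)=(0,4) is feasible, giving 36.
(x_1,x_2)=(1,3) is feasible, giving 30.
Maximum is 36 at (x_1,x_2)=(0,4).

36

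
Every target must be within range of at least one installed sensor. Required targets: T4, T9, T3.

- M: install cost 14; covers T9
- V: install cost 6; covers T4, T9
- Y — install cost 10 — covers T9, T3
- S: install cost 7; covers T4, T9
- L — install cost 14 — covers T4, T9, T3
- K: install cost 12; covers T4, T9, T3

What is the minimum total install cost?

The greedy cost-per-new-target heuristic would pick V and Y for 16, but a cheaper cover exists.
K alone covers T4, T9, T3 — every target.
Total install cost: 12.
No cover costs less than 12.

12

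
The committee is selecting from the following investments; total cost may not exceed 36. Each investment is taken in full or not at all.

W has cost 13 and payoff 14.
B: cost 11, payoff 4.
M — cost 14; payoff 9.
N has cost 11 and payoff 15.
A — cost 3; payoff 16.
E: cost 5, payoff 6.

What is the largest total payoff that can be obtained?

W + N + A + E: cost 13 + 11 + 3 + 5 = 32 ≤ 36, payoff 14 + 15 + 16 + 6 = 51.
W + N + A: cost 13 + 11 + 3 = 27 ≤ 36, payoff 14 + 15 + 16 = 45.
M + N + A + E: cost 14 + 11 + 3 + 5 = 33 ≤ 36, payoff 9 + 15 + 16 + 6 = 46.
Best is W, N, A, and E with total payoff 51.

51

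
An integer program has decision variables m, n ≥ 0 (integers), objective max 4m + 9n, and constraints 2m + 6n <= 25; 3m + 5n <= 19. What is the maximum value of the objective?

31

(m,n)=(1,3): 2·1+6·3=20≤25, 3·1+5·3=18≤19, objective 31.
(m,n)=(0,3): 2·0+6·3=18≤25, 3·0+5·3=15≤19, objective 27.
(m,n)=(2,2): 2·2+6·2=16≤25, 3·2+5·2=16≤19, objective 26.
(m,n)=(1,2): 2·1+6·2=14≤25, 3·1+5·2=13≤19, objective 22.
Maximum is 31 at (m,n)=(1,3).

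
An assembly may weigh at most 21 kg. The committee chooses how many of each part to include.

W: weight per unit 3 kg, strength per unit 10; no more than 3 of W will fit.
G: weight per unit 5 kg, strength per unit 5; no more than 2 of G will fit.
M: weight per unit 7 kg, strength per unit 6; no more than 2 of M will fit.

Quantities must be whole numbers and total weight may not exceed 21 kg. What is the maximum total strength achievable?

3×W and 2×G: weight 19 ≤ 21, strength 3·10 + 2·5 = 40.
3×W, 1×G, and 1×M: weight 21 ≤ 21, strength 3·10 + 1·5 + 1·6 = 41.
Best is 41.

41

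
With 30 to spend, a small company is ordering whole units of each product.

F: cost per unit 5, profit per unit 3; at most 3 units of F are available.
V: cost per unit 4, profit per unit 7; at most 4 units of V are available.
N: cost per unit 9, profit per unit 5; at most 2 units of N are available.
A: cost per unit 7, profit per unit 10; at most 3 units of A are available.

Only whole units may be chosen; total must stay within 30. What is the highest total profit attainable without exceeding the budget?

48

This is a bounded integer knapsack.
V has the best ratio (7/4); taking only V gives at most 4×7 = 28 (stopped by the supply cap of 4).
Mixing does better — 4×V and 2×A: cost 30 ≤ 30, profit 4·7 + 2·10 = 48.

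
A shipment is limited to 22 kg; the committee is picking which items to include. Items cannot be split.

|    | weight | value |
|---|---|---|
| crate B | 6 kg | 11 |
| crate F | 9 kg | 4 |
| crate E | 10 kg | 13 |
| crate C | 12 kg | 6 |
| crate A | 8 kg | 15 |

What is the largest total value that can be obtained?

Allowing fractional choices, the relaxed optimum would be about 36.4, but items are indivisible.
crate B + crate A: weight 6 + 8 = 14 ≤ 22, value 11 + 15 = 26.
crate B + crate E: weight 6 + 10 = 16 ≤ 22, value 11 + 13 = 24.
crate E + crate A: weight 10 + 8 = 18 ≤ 22, value 13 + 15 = 28.
Best is crate E and crate A with total value 28.

28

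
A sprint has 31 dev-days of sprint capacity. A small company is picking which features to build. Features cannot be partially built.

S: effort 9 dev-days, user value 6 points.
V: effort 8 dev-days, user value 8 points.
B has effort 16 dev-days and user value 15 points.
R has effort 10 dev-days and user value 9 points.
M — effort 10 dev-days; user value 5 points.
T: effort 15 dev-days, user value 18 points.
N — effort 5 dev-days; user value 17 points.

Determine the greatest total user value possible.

This is an integer program with binary decision variables.
V + T + N: effort 8 + 15 + 5 = 28 ≤ 31, user value 8 + 18 + 17 = 43.
R + T + N: effort 10 + 15 + 5 = 30 ≤ 31, user value 9 + 18 + 17 = 44.
Best is R, T, and N with total user value 44.

44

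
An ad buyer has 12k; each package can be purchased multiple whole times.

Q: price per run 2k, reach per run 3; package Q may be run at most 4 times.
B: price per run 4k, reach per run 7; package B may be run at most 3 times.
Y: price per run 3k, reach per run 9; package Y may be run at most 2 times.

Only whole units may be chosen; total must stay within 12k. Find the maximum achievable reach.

28

Y has the best ratio (9/3); taking only Y gives at most 2×9 = 18 (stopped by the supply cap of 2).
Mixing does better — 1×Q, 1×B, and 2×Y: price 12 ≤ 12, reach 1·3 + 1·7 + 2·9 = 28.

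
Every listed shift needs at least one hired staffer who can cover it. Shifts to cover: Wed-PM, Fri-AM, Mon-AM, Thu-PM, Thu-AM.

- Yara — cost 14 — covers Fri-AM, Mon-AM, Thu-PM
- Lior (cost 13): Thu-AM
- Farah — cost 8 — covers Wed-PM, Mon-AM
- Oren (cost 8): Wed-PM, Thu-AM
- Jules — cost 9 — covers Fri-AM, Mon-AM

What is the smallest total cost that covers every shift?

22

The greedy cost-per-new-shift heuristic would pick Farah, Yara, and Oren for 30, but a cheaper cover exists.
Choose Yara and Oren: together they cover Wed-PM, Fri-AM, Mon-AM, Thu-PM, Thu-AM — every shift.
Total cost: 14 + 8 = 22.
No cover costs less than 22.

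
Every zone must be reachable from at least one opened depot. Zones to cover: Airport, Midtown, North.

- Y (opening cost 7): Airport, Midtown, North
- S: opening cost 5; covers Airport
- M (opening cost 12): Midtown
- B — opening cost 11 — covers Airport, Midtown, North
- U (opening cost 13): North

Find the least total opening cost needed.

Y alone covers Airport, Midtown, North — every zone.
Total opening cost: 7.

7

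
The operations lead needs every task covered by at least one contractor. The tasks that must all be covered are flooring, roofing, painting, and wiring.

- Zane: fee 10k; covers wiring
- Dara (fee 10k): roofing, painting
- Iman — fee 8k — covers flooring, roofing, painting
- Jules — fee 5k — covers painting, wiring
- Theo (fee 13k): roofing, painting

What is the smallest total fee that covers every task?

13

Choose Iman and Jules: together they cover flooring, roofing, painting, wiring — every task.
Total fee: 8 + 5 = 13.
No cover costs less than 13.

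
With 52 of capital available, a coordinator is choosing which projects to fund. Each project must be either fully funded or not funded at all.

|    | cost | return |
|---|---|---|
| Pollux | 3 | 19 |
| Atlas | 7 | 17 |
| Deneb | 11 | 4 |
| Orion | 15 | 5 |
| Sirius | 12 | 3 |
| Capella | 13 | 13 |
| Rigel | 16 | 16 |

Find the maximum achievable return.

69

Take Pollux, Atlas, Deneb, Capella, and Rigel: cost 3 + 7 + 11 + 13 + 16 = 50 ≤ 52, return 19 + 17 + 4 + 13 + 16 = 69.
No other feasible combination does better.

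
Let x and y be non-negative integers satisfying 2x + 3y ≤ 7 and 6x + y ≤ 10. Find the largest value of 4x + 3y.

7

(x,y)=(1,1): 2·1+3·1=5≤7, 6·1+1·1=7≤10, objective 7.
(x,y)=(0,2): 2·0+3·2=6≤7, 6·0+1·2=2≤10, objective 6.
(x,y)=(1,0): 2·1+3·0=2≤7, 6·1+1·0=6≤10, objective 4.
The best lattice point is (1,1), giving 7.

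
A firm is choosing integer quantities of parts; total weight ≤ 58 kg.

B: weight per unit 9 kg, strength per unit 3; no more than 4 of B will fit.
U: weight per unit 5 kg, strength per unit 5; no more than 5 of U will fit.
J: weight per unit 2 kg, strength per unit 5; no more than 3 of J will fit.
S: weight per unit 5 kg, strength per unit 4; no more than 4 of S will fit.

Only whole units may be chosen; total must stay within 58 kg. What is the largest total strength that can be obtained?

56

Take 5×U, 3×J, and 4×S: weight 51 ≤ 58, strength 5·5 + 3·5 + 4·4 = 56.
J has the best ratio (5/2) and is taken to its limit of 3; remaining capacity is filled optimally with the others.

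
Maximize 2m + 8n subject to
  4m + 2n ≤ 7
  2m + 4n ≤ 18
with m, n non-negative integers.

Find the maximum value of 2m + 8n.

The continuous relaxation peaks at (0, 3.5) with value 28.00; rounding to a feasible lattice point costs some objective.
(m,n)=(0,3): 4·0+2·3=6≤7, 2·0+4·3=12≤18, objective 24.
(m,n)=(0,2): 4·0+2·2=4≤7, 2·0+4·2=8≤18, objective 16.
No feasible integer point exceeds 24.

24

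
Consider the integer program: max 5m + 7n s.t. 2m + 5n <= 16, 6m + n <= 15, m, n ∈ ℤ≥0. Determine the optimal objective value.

The continuous relaxation peaks at (2.11, 2.36) with value 27.04; rounding to a feasible lattice point costs some objective.
(m,n)=(2,2): 2·2+5·2=14≤16, 6·2+1·2=14≤15, objective 24.
(m,n)=(1,2): 2·1+5·2=12≤16, 6·1+1·2=8≤15, objective 19.
(m,n)=(2,1): 2·2+5·1=9≤16, 6·2+1·1=13≤15, objective 17.
Maximum is 24 at (m,n)=(2,2).

24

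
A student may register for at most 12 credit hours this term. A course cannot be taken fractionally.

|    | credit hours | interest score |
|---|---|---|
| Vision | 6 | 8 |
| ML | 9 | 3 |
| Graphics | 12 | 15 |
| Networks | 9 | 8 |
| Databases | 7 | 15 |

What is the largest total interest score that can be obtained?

15

Allowing fractional choices, the relaxed optimum would be about 21.7, but courses are indivisible.
Graphics: credit hours 12 ≤ 12, interest score 15.
Databases: credit hours 7 ≤ 12, interest score 15.
The maximum interest score is 15; one optimal choice is Databases.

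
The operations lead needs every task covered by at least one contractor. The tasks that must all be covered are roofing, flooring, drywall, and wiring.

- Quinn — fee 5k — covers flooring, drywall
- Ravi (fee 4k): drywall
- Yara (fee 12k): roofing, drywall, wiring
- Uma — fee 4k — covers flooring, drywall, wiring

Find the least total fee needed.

Choose Yara and Uma: together they cover roofing, flooring, drywall, wiring — every task.
Total fee: 12 + 4 = 16.
No cover costs less than 16.

16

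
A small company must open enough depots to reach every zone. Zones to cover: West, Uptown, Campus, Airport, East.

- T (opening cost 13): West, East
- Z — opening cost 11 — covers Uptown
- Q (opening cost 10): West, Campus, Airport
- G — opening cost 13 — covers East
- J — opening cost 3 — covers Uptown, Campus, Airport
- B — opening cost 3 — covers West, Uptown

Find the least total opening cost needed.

16

The greedy cost-per-new-zone heuristic would pick J, B, and T for 19, but a cheaper cover exists.
Choose T and J: together they cover West, Uptown, Campus, Airport, East — every zone.
Total opening cost: 13 + 3 = 16.
No cover costs less than 16.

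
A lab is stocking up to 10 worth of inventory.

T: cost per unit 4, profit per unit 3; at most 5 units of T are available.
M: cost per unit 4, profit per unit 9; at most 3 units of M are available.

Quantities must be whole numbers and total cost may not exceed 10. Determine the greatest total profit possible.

1×T and 1×M: cost 8 ≤ 10, profit 1·3 + 1·9 = 12.
2×M: cost 8 ≤ 10, profit 2·9 = 18.
Best is 18.

18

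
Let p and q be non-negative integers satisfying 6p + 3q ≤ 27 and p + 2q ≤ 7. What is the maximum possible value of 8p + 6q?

38

(p,q)=(4,1): 6·4+3·1=27≤27, 1·4+2·1=6≤7, objective 38.
(p,q)=(3,2): 6·3+3·2=24≤27, 1·3+2·2=7≤7, objective 36.
(p,q)=(4,0): 6·4+3·0=24≤27, 1·4+2·0=4≤7, objective 32.
(p,q)=(3,1): 6·3+3·1=21≤27, 1·3+2·1=5≤7, objective 30.
No feasible integer point exceeds 38.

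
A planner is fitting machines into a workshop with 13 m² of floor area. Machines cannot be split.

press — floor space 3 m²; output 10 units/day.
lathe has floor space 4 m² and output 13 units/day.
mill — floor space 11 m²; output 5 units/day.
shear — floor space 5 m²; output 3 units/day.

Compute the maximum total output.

26

Take press, lathe, and shear: floor space 3 + 4 + 5 = 12 ≤ 13, output 10 + 13 + 3 = 26.
No other feasible combination does better.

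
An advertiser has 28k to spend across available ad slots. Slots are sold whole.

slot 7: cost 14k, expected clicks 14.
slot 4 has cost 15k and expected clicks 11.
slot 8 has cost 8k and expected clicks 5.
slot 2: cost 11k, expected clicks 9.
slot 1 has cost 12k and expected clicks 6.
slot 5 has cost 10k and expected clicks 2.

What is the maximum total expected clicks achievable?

23

slot 7 + slot 2: cost 14 + 11 = 25 ≤ 28, expected clicks 14 + 9 = 23.
slot 4 + slot 2: cost 15 + 11 = 26 ≤ 28, expected clicks 11 + 9 = 20.
Best is slot 7 and slot 2 with total expected clicks 23.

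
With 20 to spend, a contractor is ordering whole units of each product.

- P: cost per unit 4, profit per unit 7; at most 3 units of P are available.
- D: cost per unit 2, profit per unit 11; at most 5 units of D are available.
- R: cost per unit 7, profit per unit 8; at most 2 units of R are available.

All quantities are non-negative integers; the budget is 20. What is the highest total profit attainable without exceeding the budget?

D has the best ratio (11/2); taking only D gives at most 5×11 = 55 (stopped by the supply cap of 5).
Mixing does better — 2×P and 5×D: cost 18 ≤ 20, profit 2·7 + 5·11 = 69.

69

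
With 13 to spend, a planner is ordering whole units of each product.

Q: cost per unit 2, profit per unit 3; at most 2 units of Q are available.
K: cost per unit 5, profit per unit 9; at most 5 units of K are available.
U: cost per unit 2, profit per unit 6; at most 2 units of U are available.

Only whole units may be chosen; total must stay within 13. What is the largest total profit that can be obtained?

27

This is a bounded integer knapsack.
Take 2×Q, 1×K, and 2×U: cost 13 ≤ 13, profit 2·3 + 1·9 + 2·6 = 27.
U has the best ratio (6/2) and is taken to its limit of 2; remaining capacity is filled optimally with the others.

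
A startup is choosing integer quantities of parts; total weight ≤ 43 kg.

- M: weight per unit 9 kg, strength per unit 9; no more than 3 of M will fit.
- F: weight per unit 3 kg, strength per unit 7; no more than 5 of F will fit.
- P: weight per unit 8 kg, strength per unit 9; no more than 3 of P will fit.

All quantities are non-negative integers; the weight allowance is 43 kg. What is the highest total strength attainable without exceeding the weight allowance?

62

This is a bounded integer knapsack.
1×M, 5×F, and 2×P: weight 40 ≤ 43, strength 1·9 + 5·7 + 2·9 = 62.
5×F and 3×P: weight 39 ≤ 43, strength 5·7 + 3·9 = 62.
Best is 62.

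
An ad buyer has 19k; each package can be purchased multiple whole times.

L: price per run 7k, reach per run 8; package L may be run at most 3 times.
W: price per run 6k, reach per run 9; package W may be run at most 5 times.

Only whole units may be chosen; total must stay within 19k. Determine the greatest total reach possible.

W has the best ratio (9/6); taking only W gives at most 3×9 = 27 (stopped by the price limit).
Optimal: 3×W: price 18 ≤ 19, reach 3·9 = 27.

27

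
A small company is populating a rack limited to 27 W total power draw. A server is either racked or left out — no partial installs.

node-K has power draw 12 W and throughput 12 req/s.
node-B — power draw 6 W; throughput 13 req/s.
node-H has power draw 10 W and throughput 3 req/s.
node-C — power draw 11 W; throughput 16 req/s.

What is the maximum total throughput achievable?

node-B + node-H + node-C: power draw 6 + 10 + 11 = 27 ≤ 27, throughput 13 + 3 + 16 = 32.
node-K + node-C: power draw 12 + 11 = 23 ≤ 27, throughput 12 + 16 = 28.
node-B + node-C: power draw 6 + 11 = 17 ≤ 27, throughput 13 + 16 = 29.
Best is node-B, node-H, and node-C with total throughput 32.

32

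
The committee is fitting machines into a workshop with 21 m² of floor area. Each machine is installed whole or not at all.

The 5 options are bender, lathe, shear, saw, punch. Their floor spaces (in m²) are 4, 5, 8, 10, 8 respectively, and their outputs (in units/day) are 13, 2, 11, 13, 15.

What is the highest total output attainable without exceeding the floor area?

39

Take bender, shear, and punch: floor space 4 + 8 + 8 = 20 ≤ 21, output 13 + 11 + 15 = 39.
No other feasible combination does better.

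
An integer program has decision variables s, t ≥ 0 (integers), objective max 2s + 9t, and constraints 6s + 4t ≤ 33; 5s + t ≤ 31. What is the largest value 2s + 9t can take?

72

Relaxing integrality, the LP optimum is 74.25 at (s,t) = (0, 8.25), which is not an integer point.
(s,t)=(0,8): 6·0+4·8=32≤33, 5·0+1·8=8≤31, objective 72.
(s,t)=(0,7): 6·0+4·7=28≤33, 5·0+1·7=7≤31, objective 63.
The best lattice point is (0,8), giving 72.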